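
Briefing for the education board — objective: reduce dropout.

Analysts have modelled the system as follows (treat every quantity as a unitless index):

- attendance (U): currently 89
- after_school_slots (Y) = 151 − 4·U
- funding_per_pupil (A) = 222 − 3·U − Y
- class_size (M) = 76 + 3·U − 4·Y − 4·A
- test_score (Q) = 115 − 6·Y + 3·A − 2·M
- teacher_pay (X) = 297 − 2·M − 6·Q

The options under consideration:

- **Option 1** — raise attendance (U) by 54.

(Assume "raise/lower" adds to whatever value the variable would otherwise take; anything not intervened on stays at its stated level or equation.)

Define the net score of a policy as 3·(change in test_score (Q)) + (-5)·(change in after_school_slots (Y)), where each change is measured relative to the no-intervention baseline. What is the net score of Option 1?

Baseline:
  U = 89
  Y = 151 − 4·89 = -205
  A = 222 − 3·89 − (-205) = 160
  M = 76 + 3·89 − 4·(-205) − 4·160 = 523
  Q = 115 − 6·(-205) + 3·160 − 2·523 = 779
Option 1 (U + 54):
  U = 89 + 54 = 143
  Y = 151 − 4·143 = -421
  A = 222 − 3·143 − (-421) = 214
  M = 76 + 3·143 − 4·(-421) − 4·214 = 1333
  Q = 115 − 6·(-421) + 3·214 − 2·1333 = 617
ΔQ = 617 − 779 = -162; ΔY = -421 − (-205) = -216
Score = 3·(-162) + (-5)·(-216) = 594

594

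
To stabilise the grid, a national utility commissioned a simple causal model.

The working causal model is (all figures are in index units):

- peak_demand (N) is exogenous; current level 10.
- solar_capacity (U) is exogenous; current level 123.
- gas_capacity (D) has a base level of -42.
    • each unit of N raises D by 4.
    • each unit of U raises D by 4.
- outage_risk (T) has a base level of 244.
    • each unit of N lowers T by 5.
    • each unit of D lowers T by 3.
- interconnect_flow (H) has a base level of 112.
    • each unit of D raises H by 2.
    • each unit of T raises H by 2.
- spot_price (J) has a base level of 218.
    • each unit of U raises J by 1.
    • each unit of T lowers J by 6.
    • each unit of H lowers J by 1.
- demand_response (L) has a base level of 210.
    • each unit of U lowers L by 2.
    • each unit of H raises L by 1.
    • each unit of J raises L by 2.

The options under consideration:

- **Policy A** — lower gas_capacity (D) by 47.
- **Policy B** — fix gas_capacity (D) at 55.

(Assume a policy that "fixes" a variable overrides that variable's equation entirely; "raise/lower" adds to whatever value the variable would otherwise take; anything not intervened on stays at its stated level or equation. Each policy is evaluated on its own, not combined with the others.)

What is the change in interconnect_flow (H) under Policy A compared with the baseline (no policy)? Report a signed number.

188

Baseline:
  N = 10
  U = 123
  D = -42 + 4·10 + 4·123 = 490
  T = 244 − 5·10 − 3·490 = -1276
  H = 112 + 2·490 + 2·(-1276) = -1460
Policy A (D − 47):
  N = 10
  U = 123
  D = -42 + 4·10 + 4·123 (−47 from intervention) = 443
  T = 244 − 5·10 − 3·443 = -1135
  H = 112 + 2·443 + 2·(-1135) = -1272
Change in H: -1272 − (-1460) = 188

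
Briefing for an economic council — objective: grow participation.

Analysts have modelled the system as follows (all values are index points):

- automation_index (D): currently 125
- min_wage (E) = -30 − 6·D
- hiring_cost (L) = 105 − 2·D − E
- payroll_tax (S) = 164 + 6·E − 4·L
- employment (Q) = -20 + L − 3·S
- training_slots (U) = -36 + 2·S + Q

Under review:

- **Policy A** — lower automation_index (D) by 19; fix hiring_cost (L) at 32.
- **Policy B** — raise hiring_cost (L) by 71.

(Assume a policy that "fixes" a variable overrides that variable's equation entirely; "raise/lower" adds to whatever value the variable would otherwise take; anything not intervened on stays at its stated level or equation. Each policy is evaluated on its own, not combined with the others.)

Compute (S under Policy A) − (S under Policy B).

3380

Policy A (D − 19, L := 32):
  D = 125 − 19 = 106
  E = -30 − 6·106 = -666
  L = 32
  S = 164 + 6·(-666) − 4·32 = -3960
Policy B (L + 71):
  D = 125
  E = -30 − 6·125 = -780
  L = 105 − 2·125 − (-780) (+71 from intervention) = 706
  S = 164 + 6·(-780) − 4·706 = -7340
S: -3960 − (-7340) = 3380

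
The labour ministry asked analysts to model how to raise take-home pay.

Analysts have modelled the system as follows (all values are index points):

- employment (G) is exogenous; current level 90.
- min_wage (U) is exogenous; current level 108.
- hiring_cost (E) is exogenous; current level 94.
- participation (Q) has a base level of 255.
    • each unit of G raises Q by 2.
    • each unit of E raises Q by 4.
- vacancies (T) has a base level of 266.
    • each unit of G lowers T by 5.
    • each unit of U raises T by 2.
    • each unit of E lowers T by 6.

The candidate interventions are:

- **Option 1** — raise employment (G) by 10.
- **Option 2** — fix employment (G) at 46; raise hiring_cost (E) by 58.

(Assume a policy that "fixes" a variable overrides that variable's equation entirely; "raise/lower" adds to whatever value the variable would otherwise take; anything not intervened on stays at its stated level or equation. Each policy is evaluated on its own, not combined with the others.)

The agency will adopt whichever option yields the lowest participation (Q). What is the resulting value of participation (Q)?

831

Option 1 (G + 10):
  G = 90 + 10 = 100
  E = 94
  Q = 255 + 2·100 + 4·94 = 831
Option 2 (G := 46, E + 58):
  G = 46
  E = 94 + 58 = 152
  Q = 255 + 2·46 + 4·152 = 955
Comparing — Option 1: Q=831, Option 2: Q=955. Lowest is 831 (Option 1).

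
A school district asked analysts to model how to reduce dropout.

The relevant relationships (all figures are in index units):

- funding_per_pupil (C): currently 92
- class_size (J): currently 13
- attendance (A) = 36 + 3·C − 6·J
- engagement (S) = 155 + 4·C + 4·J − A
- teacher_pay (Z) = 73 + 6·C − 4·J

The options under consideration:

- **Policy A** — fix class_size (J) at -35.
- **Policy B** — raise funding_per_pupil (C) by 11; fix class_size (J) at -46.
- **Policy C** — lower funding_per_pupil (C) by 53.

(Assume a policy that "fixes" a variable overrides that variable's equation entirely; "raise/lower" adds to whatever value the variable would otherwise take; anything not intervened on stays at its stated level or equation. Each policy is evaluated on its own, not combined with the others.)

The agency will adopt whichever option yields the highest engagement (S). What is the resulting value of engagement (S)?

Policy A (J := -35):
  C = 92
  J = -35
  A = 36 + 3·92 − 6·(-35) = 522
  S = 155 + 4·92 + 4·(-35) − 522 = -139
Policy B (C + 11, J := -46):
  C = 92 + 11 = 103
  J = -46
  A = 36 + 3·103 − 6·(-46) = 621
  S = 155 + 4·103 + 4·(-46) − 621 = -238
Policy C (C − 53):
  C = 92 − 53 = 39
  J = 13
  A = 36 + 3·39 − 6·13 = 75
  S = 155 + 4·39 + 4·13 − 75 = 288
Comparing — Policy A: S=-139, Policy B: S=-238, Policy C: S=288. Highest is 288 (Policy C).

288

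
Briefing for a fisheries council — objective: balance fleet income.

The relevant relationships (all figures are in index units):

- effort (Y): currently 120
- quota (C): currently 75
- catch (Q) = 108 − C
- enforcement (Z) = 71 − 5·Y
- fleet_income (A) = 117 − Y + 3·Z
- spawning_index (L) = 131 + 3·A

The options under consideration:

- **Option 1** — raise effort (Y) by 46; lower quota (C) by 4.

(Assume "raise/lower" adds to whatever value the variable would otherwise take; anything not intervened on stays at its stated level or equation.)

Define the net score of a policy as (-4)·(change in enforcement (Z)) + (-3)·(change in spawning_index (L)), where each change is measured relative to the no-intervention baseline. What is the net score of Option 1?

7544

Baseline:
  Y = 120
  Z = 71 − 5·120 = -529
  A = 117 − 120 + 3·(-529) = -1590
  L = 131 + 3·(-1590) = -4639
Option 1 (Y + 46, C − 4):
  Y = 120 + 46 = 166
  Z = 71 − 5·166 = -759
  A = 117 − 166 + 3·(-759) = -2326
  L = 131 + 3·(-2326) = -6847
ΔZ = -759 − (-529) = -230; ΔL = -6847 − (-4639) = -2208
Score = (-4)·(-230) + (-3)·(-2208) = 7544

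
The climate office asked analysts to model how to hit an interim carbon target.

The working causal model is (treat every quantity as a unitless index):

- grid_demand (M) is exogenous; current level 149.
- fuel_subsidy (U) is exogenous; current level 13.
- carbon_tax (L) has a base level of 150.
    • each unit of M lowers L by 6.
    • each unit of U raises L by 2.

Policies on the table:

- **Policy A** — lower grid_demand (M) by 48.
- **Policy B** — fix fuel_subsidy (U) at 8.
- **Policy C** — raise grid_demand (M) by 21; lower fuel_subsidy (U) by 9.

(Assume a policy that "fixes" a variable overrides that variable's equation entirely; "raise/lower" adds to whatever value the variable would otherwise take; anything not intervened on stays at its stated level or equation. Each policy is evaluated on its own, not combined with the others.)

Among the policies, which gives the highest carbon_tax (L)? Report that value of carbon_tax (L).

Policy A (M − 48):
  M = 149 − 48 = 101
  U = 13
  L = 150 − 6·101 + 2·13 = -430
Policy B (U := 8):
  M = 149
  U = 8
  L = 150 − 6·149 + 2·8 = -728
Policy C (M + 21, U − 9):
  M = 149 + 21 = 170
  U = 13 − 9 = 4
  L = 150 − 6·170 + 2·4 = -862
Comparing — Policy A: L=-430, Policy B: L=-728, Policy C: L=-862. Highest is -430 (Policy A).

-430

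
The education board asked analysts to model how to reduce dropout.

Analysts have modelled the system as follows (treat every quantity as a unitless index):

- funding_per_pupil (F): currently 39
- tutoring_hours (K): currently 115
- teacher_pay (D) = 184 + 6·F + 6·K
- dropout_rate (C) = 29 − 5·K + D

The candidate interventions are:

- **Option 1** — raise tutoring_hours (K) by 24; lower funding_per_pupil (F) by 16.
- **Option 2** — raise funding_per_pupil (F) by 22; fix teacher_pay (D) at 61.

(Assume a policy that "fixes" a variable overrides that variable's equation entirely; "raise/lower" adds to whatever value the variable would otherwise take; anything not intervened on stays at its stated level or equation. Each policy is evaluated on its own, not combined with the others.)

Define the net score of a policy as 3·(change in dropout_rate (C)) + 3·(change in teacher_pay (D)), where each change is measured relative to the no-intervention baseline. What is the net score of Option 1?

-72

Baseline:
  F = 39
  K = 115
  D = 184 + 6·39 + 6·115 = 1108
  C = 29 − 5·115 + 1108 = 562
Option 1 (K + 24, F − 16):
  F = 39 − 16 = 23
  K = 115 + 24 = 139
  D = 184 + 6·23 + 6·139 = 1156
  C = 29 − 5·139 + 1156 = 490
ΔC = 490 − 562 = -72; ΔD = 1156 − 1108 = 48
Score = 3·(-72) + 3·48 = -72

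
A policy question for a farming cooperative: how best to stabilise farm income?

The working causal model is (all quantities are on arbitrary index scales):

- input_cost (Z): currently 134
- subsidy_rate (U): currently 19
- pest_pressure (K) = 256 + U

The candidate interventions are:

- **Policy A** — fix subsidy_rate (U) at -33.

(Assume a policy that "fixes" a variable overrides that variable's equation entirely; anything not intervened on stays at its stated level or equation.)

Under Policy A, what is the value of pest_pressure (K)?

223

Policy A (U := -33):
  U = -33
  K = 256 + (-33) = 223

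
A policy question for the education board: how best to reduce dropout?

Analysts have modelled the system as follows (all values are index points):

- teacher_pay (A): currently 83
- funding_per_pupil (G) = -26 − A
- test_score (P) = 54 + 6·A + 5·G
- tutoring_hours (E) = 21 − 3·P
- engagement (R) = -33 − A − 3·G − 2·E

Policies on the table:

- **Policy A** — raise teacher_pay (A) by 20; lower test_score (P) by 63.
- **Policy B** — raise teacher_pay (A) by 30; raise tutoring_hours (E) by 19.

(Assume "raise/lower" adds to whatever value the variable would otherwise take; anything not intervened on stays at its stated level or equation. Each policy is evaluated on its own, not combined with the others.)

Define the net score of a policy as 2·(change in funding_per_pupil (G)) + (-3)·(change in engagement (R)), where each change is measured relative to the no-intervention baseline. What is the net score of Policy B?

Baseline:
  A = 83
  G = -26 − 83 = -109
  P = 54 + 6·83 + 5·(-109) = 7
  E = 21 − 3·7 = 0
  R = -33 − 83 − 3·(-109) − 2·0 = 211
Policy B (A + 30, E + 19):
  A = 83 + 30 = 113
  G = -26 − 113 = -139
  P = 54 + 6·113 + 5·(-139) = 37
  E = 21 − 3·37 (+19 from intervention) = -71
  R = -33 − 113 − 3·(-139) − 2·(-71) = 413
ΔG = -139 − (-109) = -30; ΔR = 413 − 211 = 202
Score = 2·(-30) + (-3)·202 = -666

-666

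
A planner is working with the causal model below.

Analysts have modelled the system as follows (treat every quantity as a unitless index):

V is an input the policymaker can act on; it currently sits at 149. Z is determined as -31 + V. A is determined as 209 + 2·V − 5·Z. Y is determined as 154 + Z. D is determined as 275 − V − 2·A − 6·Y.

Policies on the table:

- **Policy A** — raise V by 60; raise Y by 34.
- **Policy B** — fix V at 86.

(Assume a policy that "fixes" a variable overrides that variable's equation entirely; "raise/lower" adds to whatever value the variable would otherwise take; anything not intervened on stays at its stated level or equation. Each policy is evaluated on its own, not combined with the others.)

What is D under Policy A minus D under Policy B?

Policy A (V + 60, Y + 34):
  V = 149 + 60 = 209
  Z = -31 + 209 = 178
  A = 209 + 2·209 − 5·178 = -263
  Y = 154 + 178 (+34 from intervention) = 366
  D = 275 − 209 − 2·(-263) − 6·366 = -1604
Policy B (V := 86):
  V = 86
  Z = -31 + 86 = 55
  A = 209 + 2·86 − 5·55 = 106
  Y = 154 + 55 = 209
  D = 275 − 86 − 2·106 − 6·209 = -1277
D: -1604 − (-1277) = -327

-327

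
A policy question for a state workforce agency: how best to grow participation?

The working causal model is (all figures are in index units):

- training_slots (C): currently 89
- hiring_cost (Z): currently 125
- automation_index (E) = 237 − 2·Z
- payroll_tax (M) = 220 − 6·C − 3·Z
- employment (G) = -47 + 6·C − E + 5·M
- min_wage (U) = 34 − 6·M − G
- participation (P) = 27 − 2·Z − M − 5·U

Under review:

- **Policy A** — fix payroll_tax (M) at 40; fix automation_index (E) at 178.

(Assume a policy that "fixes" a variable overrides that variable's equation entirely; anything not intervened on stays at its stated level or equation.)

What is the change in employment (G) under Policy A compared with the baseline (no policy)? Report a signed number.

Baseline:
  C = 89
  Z = 125
  E = 237 − 2·125 = -13
  M = 220 − 6·89 − 3·125 = -689
  G = -47 + 6·89 − (-13) + 5·(-689) = -2945
Policy A (M := 40, E := 178):
  C = 89
  Z = 125
  E = 178
  M = 40
  G = -47 + 6·89 − 178 + 5·40 = 509
Change in G: 509 − (-2945) = 3454

3454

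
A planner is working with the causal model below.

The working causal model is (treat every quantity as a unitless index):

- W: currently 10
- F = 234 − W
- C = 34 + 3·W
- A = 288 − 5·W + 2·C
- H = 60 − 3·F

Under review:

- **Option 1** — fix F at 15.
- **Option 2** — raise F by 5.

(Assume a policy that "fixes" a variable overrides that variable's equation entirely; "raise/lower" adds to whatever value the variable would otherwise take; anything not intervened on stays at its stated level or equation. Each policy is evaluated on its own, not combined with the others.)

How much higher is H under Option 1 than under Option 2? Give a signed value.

Option 1 (F := 15):
  W = 10
  F = 15
  H = 60 − 3·15 = 15
Option 2 (F + 5):
  W = 10
  F = 234 − 10 (+5 from intervention) = 229
  H = 60 − 3·229 = -627
H: 15 − (-627) = 642

642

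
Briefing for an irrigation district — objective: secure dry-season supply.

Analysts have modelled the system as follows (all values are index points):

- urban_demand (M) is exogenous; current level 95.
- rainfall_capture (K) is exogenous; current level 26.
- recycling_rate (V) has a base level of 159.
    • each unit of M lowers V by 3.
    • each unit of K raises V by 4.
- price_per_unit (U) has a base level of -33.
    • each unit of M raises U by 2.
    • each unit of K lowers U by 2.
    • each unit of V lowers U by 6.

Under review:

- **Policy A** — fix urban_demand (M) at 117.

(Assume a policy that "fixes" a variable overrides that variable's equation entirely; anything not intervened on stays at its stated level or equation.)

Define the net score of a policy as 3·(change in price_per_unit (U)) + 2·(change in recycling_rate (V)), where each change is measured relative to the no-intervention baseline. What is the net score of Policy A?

Baseline:
  M = 95
  K = 26
  V = 159 − 3·95 + 4·26 = -22
  U = -33 + 2·95 − 2·26 − 6·(-22) = 237
Policy A (M := 117):
  M = 117
  K = 26
  V = 159 − 3·117 + 4·26 = -88
  U = -33 + 2·117 − 2·26 − 6·(-88) = 677
ΔU = 677 − 237 = 440; ΔV = -88 − (-22) = -66
Score = 3·440 + 2·(-66) = 1188

1188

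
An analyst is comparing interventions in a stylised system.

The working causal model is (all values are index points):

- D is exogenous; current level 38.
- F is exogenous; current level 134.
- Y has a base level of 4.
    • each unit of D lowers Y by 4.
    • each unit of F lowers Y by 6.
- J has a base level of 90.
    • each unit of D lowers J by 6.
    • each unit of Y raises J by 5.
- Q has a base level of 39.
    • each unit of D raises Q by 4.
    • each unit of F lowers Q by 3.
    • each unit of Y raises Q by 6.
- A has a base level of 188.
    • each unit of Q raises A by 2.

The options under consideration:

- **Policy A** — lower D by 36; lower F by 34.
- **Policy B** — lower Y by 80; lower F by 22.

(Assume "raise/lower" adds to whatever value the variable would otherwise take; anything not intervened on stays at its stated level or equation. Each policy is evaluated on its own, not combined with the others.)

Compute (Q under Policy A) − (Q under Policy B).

1668

Policy A (D − 36, F − 34):
  D = 38 − 36 = 2
  F = 134 − 34 = 100
  Y = 4 − 4·2 − 6·100 = -604
  Q = 39 + 4·2 − 3·100 + 6·(-604) = -3877
Policy B (Y − 80, F − 22):
  D = 38
  F = 134 − 22 = 112
  Y = 4 − 4·38 − 6·112 (−80 from intervention) = -900
  Q = 39 + 4·38 − 3·112 + 6·(-900) = -5545
Q: -3877 − (-5545) = 1668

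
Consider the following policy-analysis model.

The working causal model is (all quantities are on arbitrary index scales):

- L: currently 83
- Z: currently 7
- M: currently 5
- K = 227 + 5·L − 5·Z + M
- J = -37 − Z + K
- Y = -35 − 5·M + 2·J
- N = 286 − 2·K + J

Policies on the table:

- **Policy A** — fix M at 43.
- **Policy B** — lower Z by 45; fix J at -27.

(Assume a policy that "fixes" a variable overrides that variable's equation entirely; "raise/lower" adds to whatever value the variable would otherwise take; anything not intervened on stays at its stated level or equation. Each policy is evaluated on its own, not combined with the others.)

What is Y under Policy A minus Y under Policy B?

Policy A (M := 43):
  L = 83
  Z = 7
  M = 43
  K = 227 + 5·83 − 5·7 + 43 = 650
  J = -37 − 7 + 650 = 606
  Y = -35 − 5·43 + 2·606 = 962
Policy B (Z − 45, J := -27):
  L = 83
  Z = 7 − 45 = -38
  M = 5
  K = 227 + 5·83 − 5·(-38) + 5 = 837
  J = -27
  Y = -35 − 5·5 + 2·(-27) = -114
Y: 962 − (-114) = 1076

1076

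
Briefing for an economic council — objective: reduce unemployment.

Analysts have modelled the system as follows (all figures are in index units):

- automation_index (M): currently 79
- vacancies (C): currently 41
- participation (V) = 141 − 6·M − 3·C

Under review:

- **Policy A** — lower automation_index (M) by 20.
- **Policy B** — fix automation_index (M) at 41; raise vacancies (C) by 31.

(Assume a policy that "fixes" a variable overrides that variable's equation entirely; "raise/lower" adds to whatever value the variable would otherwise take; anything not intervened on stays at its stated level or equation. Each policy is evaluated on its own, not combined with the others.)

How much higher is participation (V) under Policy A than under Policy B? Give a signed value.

Policy A (M − 20):
  M = 79 − 20 = 59
  C = 41
  V = 141 − 6·59 − 3·41 = -336
Policy B (M := 41, C + 31):
  M = 41
  C = 41 + 31 = 72
  V = 141 − 6·41 − 3·72 = -321
V: -336 − (-321) = -15

-15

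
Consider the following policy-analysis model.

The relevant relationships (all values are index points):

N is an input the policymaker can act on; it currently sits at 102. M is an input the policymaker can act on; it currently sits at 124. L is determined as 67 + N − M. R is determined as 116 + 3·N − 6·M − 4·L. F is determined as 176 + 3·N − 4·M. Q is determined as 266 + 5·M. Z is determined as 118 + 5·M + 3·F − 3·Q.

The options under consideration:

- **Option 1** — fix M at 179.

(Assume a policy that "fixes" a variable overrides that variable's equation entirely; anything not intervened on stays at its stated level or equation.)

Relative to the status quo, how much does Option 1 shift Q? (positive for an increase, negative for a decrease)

Baseline:
  M = 124
  Q = 266 + 5·124 = 886
Option 1 (M := 179):
  M = 179
  Q = 266 + 5·179 = 1161
Change in Q: 1161 − 886 = 275

275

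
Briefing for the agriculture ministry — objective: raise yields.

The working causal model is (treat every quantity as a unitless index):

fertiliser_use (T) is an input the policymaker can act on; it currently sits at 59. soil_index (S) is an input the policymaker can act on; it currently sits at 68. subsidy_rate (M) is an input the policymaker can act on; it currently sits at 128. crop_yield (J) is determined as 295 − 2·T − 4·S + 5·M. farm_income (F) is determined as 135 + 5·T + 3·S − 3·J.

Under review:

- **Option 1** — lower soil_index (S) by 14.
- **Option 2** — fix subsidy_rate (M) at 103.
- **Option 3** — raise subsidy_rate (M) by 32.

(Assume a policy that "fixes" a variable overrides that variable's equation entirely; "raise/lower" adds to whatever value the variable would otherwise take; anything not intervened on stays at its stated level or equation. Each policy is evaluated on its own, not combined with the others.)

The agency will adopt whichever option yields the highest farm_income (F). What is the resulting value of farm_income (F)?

-626

Option 1 (S − 14):
  T = 59
  S = 68 − 14 = 54
  M = 128
  J = 295 − 2·59 − 4·54 + 5·128 = 601
  F = 135 + 5·59 + 3·54 − 3·601 = -1211
Option 2 (M := 103):
  T = 59
  S = 68
  M = 103
  J = 295 − 2·59 − 4·68 + 5·103 = 420
  F = 135 + 5·59 + 3·68 − 3·420 = -626
Option 3 (M + 32):
  T = 59
  S = 68
  M = 128 + 32 = 160
  J = 295 − 2·59 − 4·68 + 5·160 = 705
  F = 135 + 5·59 + 3·68 − 3·705 = -1481
Comparing — Option 1: F=-1211, Option 2: F=-626, Option 3: F=-1481. Highest is -626 (Option 2).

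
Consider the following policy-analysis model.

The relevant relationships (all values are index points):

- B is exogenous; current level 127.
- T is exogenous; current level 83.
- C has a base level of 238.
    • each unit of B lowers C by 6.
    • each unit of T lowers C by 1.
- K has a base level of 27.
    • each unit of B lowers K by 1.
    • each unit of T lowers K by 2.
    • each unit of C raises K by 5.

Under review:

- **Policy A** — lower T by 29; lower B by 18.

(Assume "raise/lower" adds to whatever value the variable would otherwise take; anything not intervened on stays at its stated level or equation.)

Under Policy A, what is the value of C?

Policy A (T − 29, B − 18):
  B = 127 − 18 = 109
  T = 83 − 29 = 54
  C = 238 − 6·109 − 54 = -470

-470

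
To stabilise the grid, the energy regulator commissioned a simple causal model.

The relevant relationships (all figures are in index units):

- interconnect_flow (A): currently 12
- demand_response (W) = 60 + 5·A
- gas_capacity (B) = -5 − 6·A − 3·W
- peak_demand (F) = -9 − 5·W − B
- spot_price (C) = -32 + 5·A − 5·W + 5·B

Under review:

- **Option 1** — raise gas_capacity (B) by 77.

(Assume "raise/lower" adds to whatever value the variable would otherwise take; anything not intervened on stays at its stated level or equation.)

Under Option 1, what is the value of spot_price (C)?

-2372

Option 1 (B + 77):
  A = 12
  W = 60 + 5·12 = 120
  B = -5 − 6·12 − 3·120 (+77 from intervention) = -360
  C = -32 + 5·12 − 5·120 + 5·(-360) = -2372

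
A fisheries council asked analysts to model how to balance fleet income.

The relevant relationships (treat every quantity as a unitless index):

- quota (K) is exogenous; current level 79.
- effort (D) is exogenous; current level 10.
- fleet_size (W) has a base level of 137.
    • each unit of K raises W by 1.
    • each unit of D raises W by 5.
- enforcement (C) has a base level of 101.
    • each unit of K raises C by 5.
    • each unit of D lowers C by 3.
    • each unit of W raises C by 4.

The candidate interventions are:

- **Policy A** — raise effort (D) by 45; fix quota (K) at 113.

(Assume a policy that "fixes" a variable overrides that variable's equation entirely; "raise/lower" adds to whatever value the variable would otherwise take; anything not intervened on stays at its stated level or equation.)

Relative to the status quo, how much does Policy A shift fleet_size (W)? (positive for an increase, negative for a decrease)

259

Baseline:
  K = 79
  D = 10
  W = 137 + 79 + 5·10 = 266
Policy A (D + 45, K := 113):
  K = 113
  D = 10 + 45 = 55
  W = 137 + 113 + 5·55 = 525
Change in W: 525 − 266 = 259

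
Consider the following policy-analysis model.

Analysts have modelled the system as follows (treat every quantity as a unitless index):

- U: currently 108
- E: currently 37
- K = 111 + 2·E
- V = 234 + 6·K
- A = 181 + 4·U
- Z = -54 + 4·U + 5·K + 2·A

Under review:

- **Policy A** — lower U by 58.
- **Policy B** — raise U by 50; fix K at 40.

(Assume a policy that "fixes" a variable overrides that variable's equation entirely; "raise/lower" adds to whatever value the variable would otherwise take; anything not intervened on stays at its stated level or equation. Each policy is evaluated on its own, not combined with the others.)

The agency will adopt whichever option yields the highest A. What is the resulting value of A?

Policy A (U − 58):
  U = 108 − 58 = 50
  A = 181 + 4·50 = 381
Policy B (U + 50, K := 40):
  U = 108 + 50 = 158
  A = 181 + 4·158 = 813
Comparing — Policy A: A=381, Policy B: A=813. Highest is 813 (Policy B).

813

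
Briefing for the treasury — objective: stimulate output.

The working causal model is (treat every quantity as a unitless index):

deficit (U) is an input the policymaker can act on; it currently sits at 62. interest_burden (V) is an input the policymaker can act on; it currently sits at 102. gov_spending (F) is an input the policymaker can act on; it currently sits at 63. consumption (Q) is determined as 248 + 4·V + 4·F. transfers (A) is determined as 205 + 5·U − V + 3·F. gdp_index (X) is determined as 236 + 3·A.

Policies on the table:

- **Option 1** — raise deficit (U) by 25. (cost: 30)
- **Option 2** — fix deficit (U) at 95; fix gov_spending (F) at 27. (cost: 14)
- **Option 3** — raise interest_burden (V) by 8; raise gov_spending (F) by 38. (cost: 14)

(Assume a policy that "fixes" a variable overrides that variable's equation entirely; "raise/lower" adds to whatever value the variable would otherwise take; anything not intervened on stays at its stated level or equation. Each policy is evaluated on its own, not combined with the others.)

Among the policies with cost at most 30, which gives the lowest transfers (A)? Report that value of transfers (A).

659

Option 1 (U + 25):
  U = 62 + 25 = 87
  V = 102
  F = 63
  A = 205 + 5·87 − 102 + 3·63 = 727
Option 2 (U := 95, F := 27):
  U = 95
  V = 102
  F = 27
  A = 205 + 5·95 − 102 + 3·27 = 659
Option 3 (V + 8, F + 38):
  U = 62
  V = 102 + 8 = 110
  F = 63 + 38 = 101
  A = 205 + 5·62 − 110 + 3·101 = 708
Comparing — Option 1: A=727, Option 2: A=659, Option 3: A=708. Lowest is 659 (Option 2).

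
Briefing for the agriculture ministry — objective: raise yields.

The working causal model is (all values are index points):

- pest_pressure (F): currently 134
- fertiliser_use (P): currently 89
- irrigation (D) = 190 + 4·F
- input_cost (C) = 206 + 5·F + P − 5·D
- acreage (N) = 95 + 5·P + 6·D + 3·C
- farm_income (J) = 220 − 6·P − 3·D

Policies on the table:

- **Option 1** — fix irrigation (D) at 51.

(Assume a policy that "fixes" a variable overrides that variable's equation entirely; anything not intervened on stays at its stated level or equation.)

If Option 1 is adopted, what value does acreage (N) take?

2976

Option 1 (D := 51):
  F = 134
  P = 89
  D = 51
  C = 206 + 5·134 + 89 − 5·51 = 710
  N = 95 + 5·89 + 6·51 + 3·710 = 2976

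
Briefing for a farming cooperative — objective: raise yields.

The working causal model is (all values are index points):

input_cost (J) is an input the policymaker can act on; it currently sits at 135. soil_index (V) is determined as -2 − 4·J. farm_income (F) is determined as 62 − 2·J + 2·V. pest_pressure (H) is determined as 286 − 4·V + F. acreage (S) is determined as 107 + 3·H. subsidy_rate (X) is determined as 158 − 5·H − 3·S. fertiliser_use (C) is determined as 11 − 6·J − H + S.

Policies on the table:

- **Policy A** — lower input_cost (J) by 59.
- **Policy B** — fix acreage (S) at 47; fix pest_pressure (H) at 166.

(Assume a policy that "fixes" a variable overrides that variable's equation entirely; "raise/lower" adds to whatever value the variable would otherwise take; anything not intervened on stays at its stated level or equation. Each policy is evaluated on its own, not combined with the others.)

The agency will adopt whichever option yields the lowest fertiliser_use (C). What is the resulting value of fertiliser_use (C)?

-918

Policy A (J − 59):
  J = 135 − 59 = 76
  V = -2 − 4·76 = -306
  F = 62 − 2·76 + 2·(-306) = -702
  H = 286 − 4·(-306) + (-702) = 808
  S = 107 + 3·808 = 2531
  C = 11 − 6·76 − 808 + 2531 = 1278
Policy B (S := 47, H := 166):
  J = 135
  V = -2 − 4·135 = -542
  F = 62 − 2·135 + 2·(-542) = -1292
  H = 166
  S = 47
  C = 11 − 6·135 − 166 + 47 = -918
Comparing — Policy A: C=1278, Policy B: C=-918. Lowest is -918 (Policy B).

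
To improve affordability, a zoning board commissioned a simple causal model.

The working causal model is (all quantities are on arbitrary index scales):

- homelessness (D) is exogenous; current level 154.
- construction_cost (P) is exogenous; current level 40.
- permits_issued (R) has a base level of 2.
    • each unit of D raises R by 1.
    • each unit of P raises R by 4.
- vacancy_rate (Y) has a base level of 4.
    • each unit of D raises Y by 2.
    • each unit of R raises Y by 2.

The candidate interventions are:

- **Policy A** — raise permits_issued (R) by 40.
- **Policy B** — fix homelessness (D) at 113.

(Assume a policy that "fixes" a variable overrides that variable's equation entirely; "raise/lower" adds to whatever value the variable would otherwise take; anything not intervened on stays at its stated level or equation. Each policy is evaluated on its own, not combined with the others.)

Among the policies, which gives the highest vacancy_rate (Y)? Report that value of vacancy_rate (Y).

1024

Policy A (R + 40):
  D = 154
  P = 40
  R = 2 + 154 + 4·40 (+40 from intervention) = 356
  Y = 4 + 2·154 + 2·356 = 1024
Policy B (D := 113):
  D = 113
  P = 40
  R = 2 + 113 + 4·40 = 275
  Y = 4 + 2·113 + 2·275 = 780
Comparing — Policy A: Y=1024, Policy B: Y=780. Highest is 1024 (Policy A).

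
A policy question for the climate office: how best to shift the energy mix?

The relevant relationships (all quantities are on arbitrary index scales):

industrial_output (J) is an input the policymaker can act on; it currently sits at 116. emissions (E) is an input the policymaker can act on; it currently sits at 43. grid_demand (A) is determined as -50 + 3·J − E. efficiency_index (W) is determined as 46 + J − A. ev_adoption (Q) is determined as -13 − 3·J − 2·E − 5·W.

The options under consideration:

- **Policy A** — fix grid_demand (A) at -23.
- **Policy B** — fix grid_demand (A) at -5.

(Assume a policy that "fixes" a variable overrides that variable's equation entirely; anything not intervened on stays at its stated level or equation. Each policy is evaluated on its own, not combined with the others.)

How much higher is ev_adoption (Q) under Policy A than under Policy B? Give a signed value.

-90

Policy A (A := -23):
  J = 116
  E = 43
  A = -23
  W = 46 + 116 − (-23) = 185
  Q = -13 − 3·116 − 2·43 − 5·185 = -1372
Policy B (A := -5):
  J = 116
  E = 43
  A = -5
  W = 46 + 116 − (-5) = 167
  Q = -13 − 3·116 − 2·43 − 5·167 = -1282
Q: -1372 − (-1282) = -90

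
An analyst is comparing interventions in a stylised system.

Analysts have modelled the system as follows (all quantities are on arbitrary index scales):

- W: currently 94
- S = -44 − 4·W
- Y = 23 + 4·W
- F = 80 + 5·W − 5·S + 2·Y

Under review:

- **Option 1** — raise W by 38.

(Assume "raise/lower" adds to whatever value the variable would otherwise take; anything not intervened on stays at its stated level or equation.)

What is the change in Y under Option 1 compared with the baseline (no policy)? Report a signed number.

Baseline:
  W = 94
  Y = 23 + 4·94 = 399
Option 1 (W + 38):
  W = 94 + 38 = 132
  Y = 23 + 4·132 = 551
Change in Y: 551 − 399 = 152

152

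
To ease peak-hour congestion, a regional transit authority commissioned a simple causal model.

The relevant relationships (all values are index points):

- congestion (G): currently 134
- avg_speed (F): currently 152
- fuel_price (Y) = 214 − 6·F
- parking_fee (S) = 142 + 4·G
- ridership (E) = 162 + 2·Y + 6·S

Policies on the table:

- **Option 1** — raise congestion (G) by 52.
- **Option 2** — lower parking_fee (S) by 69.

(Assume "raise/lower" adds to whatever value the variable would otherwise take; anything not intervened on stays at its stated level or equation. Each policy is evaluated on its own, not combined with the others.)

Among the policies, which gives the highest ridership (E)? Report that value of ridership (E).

4082

Option 1 (G + 52):
  G = 134 + 52 = 186
  F = 152
  Y = 214 − 6·152 = -698
  S = 142 + 4·186 = 886
  E = 162 + 2·(-698) + 6·886 = 4082
Option 2 (S − 69):
  G = 134
  F = 152
  Y = 214 − 6·152 = -698
  S = 142 + 4·134 (−69 from intervention) = 609
  E = 162 + 2·(-698) + 6·609 = 2420
Comparing — Option 1: E=4082, Option 2: E=2420. Highest is 4082 (Option 1).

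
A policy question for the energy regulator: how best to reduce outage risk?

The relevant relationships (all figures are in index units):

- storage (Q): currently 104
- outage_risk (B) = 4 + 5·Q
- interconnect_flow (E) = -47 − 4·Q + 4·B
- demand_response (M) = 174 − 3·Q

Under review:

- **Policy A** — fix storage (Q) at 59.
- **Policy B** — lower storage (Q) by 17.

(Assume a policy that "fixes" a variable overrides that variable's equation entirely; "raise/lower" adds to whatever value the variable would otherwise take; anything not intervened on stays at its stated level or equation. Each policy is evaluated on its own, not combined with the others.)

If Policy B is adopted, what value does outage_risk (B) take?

439

Policy B (Q − 17):
  Q = 104 − 17 = 87
  B = 4 + 5·87 = 439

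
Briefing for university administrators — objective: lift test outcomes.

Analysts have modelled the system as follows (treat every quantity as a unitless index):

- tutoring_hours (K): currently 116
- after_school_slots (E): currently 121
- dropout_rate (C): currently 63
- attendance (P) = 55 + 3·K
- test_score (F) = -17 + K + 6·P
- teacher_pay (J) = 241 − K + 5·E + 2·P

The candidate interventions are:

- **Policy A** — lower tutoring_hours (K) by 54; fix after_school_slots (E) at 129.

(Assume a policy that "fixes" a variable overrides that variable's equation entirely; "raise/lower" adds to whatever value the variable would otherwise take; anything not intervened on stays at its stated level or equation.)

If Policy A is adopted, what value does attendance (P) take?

241

Policy A (K − 54, E := 129):
  K = 116 − 54 = 62
  P = 55 + 3·62 = 241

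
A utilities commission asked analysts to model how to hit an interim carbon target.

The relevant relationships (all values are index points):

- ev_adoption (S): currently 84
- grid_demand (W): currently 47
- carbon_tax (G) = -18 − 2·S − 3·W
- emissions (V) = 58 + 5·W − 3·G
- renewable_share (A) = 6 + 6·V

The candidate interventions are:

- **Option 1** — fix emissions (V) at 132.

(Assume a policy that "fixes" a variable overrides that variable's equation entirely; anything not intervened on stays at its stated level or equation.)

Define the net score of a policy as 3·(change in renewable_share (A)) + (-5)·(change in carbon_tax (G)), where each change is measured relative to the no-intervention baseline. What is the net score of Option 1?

Baseline:
  S = 84
  W = 47
  G = -18 − 2·84 − 3·47 = -327
  V = 58 + 5·47 − 3·(-327) = 1274
  A = 6 + 6·1274 = 7650
Option 1 (V := 132):
  S = 84
  W = 47
  G = -18 − 2·84 − 3·47 = -327
  V = 132
  A = 6 + 6·132 = 798
ΔA = 798 − 7650 = -6852; ΔG = -327 − (-327) = 0
Score = 3·(-6852) + (-5)·0 = -20556

-20556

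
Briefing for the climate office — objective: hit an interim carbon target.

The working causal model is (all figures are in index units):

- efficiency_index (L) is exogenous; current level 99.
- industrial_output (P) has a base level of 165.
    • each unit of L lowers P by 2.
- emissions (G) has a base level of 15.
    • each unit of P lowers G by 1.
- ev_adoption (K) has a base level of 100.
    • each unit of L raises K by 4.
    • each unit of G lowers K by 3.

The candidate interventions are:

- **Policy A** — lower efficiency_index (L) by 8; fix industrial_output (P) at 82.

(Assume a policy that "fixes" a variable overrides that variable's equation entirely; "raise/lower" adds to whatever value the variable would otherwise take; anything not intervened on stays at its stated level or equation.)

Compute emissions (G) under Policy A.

Policy A (L − 8, P := 82):
  L = 99 − 8 = 91
  P = 82
  G = 15 − 82 = -67

-67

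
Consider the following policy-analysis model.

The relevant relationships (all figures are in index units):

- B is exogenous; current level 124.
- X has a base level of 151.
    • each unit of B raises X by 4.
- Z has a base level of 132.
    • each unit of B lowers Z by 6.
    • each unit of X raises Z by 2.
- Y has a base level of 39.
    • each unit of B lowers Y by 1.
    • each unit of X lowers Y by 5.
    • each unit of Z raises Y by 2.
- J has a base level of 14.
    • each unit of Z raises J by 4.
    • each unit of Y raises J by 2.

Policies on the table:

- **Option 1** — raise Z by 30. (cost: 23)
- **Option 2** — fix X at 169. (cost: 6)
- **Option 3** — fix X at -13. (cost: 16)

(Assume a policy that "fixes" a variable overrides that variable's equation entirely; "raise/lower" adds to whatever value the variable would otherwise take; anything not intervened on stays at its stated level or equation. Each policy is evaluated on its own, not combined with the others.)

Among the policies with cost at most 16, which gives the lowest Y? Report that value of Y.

Option 2 (X := 169):
  B = 124
  X = 169
  Z = 132 − 6·124 + 2·169 = -274
  Y = 39 − 124 − 5·169 + 2·(-274) = -1478
Option 3 (X := -13):
  B = 124
  X = -13
  Z = 132 − 6·124 + 2·(-13) = -638
  Y = 39 − 124 − 5·(-13) + 2·(-638) = -1296
Comparing — Option 2: Y=-1478, Option 3: Y=-1296. Lowest is -1478 (Option 2).

-1478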